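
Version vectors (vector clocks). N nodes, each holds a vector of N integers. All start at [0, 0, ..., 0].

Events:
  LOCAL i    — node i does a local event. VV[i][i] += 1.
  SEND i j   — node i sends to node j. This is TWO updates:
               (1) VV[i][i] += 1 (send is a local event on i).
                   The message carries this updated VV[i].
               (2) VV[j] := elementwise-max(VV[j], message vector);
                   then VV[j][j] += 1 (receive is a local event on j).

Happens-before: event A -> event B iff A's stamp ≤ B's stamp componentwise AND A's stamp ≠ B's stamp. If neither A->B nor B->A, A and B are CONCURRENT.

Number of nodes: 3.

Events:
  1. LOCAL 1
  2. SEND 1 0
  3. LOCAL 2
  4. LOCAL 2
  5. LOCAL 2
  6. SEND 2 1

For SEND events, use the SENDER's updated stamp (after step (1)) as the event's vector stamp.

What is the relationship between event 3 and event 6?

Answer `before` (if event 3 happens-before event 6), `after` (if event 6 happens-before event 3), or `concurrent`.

Initial: VV[0]=[0, 0, 0]
Initial: VV[1]=[0, 0, 0]
Initial: VV[2]=[0, 0, 0]
Event 1: LOCAL 1: VV[1][1]++ -> VV[1]=[0, 1, 0]
Event 2: SEND 1->0: VV[1][1]++ -> VV[1]=[0, 2, 0], msg_vec=[0, 2, 0]; VV[0]=max(VV[0],msg_vec) then VV[0][0]++ -> VV[0]=[1, 2, 0]
Event 3: LOCAL 2: VV[2][2]++ -> VV[2]=[0, 0, 1]
Event 4: LOCAL 2: VV[2][2]++ -> VV[2]=[0, 0, 2]
Event 5: LOCAL 2: VV[2][2]++ -> VV[2]=[0, 0, 3]
Event 6: SEND 2->1: VV[2][2]++ -> VV[2]=[0, 0, 4], msg_vec=[0, 0, 4]; VV[1]=max(VV[1],msg_vec) then VV[1][1]++ -> VV[1]=[0, 3, 4]
Event 3 stamp: [0, 0, 1]
Event 6 stamp: [0, 0, 4]
[0, 0, 1] <= [0, 0, 4]? True
[0, 0, 4] <= [0, 0, 1]? False
Relation: before

Answer: before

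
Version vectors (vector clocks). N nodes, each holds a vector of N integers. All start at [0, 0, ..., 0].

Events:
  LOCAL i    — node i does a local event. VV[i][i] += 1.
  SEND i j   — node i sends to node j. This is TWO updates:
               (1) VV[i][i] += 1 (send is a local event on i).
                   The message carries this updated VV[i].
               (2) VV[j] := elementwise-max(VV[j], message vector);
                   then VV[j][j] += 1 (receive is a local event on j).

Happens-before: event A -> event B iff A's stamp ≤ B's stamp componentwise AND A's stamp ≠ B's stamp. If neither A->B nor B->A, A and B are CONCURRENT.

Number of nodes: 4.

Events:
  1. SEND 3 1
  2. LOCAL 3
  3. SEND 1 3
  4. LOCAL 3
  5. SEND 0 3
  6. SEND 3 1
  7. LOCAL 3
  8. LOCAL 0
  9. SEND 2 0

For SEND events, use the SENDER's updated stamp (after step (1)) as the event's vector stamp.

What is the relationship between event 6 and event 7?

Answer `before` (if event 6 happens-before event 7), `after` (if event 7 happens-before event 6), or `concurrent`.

Initial: VV[0]=[0, 0, 0, 0]
Initial: VV[1]=[0, 0, 0, 0]
Initial: VV[2]=[0, 0, 0, 0]
Initial: VV[3]=[0, 0, 0, 0]
Event 1: SEND 3->1: VV[3][3]++ -> VV[3]=[0, 0, 0, 1], msg_vec=[0, 0, 0, 1]; VV[1]=max(VV[1],msg_vec) then VV[1][1]++ -> VV[1]=[0, 1, 0, 1]
Event 2: LOCAL 3: VV[3][3]++ -> VV[3]=[0, 0, 0, 2]
Event 3: SEND 1->3: VV[1][1]++ -> VV[1]=[0, 2, 0, 1], msg_vec=[0, 2, 0, 1]; VV[3]=max(VV[3],msg_vec) then VV[3][3]++ -> VV[3]=[0, 2, 0, 3]
Event 4: LOCAL 3: VV[3][3]++ -> VV[3]=[0, 2, 0, 4]
Event 5: SEND 0->3: VV[0][0]++ -> VV[0]=[1, 0, 0, 0], msg_vec=[1, 0, 0, 0]; VV[3]=max(VV[3],msg_vec) then VV[3][3]++ -> VV[3]=[1, 2, 0, 5]
Event 6: SEND 3->1: VV[3][3]++ -> VV[3]=[1, 2, 0, 6], msg_vec=[1, 2, 0, 6]; VV[1]=max(VV[1],msg_vec) then VV[1][1]++ -> VV[1]=[1, 3, 0, 6]
Event 7: LOCAL 3: VV[3][3]++ -> VV[3]=[1, 2, 0, 7]
Event 8: LOCAL 0: VV[0][0]++ -> VV[0]=[2, 0, 0, 0]
Event 9: SEND 2->0: VV[2][2]++ -> VV[2]=[0, 0, 1, 0], msg_vec=[0, 0, 1, 0]; VV[0]=max(VV[0],msg_vec) then VV[0][0]++ -> VV[0]=[3, 0, 1, 0]
Event 6 stamp: [1, 2, 0, 6]
Event 7 stamp: [1, 2, 0, 7]
[1, 2, 0, 6] <= [1, 2, 0, 7]? True
[1, 2, 0, 7] <= [1, 2, 0, 6]? False
Relation: before

Answer: before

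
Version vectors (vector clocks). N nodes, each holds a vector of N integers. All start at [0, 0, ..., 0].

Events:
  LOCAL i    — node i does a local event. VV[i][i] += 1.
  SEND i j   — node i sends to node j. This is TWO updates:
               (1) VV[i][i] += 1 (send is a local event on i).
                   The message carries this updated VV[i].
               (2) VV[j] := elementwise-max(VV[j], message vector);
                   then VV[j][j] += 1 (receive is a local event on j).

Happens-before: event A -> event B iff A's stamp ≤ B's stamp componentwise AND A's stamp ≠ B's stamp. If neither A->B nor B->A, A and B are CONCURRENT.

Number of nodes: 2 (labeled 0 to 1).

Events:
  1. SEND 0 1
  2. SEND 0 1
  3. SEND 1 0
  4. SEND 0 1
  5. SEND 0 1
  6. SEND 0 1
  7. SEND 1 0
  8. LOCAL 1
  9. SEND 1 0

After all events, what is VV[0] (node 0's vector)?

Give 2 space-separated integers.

Initial: VV[0]=[0, 0]
Initial: VV[1]=[0, 0]
Event 1: SEND 0->1: VV[0][0]++ -> VV[0]=[1, 0], msg_vec=[1, 0]; VV[1]=max(VV[1],msg_vec) then VV[1][1]++ -> VV[1]=[1, 1]
Event 2: SEND 0->1: VV[0][0]++ -> VV[0]=[2, 0], msg_vec=[2, 0]; VV[1]=max(VV[1],msg_vec) then VV[1][1]++ -> VV[1]=[2, 2]
Event 3: SEND 1->0: VV[1][1]++ -> VV[1]=[2, 3], msg_vec=[2, 3]; VV[0]=max(VV[0],msg_vec) then VV[0][0]++ -> VV[0]=[3, 3]
Event 4: SEND 0->1: VV[0][0]++ -> VV[0]=[4, 3], msg_vec=[4, 3]; VV[1]=max(VV[1],msg_vec) then VV[1][1]++ -> VV[1]=[4, 4]
Event 5: SEND 0->1: VV[0][0]++ -> VV[0]=[5, 3], msg_vec=[5, 3]; VV[1]=max(VV[1],msg_vec) then VV[1][1]++ -> VV[1]=[5, 5]
Event 6: SEND 0->1: VV[0][0]++ -> VV[0]=[6, 3], msg_vec=[6, 3]; VV[1]=max(VV[1],msg_vec) then VV[1][1]++ -> VV[1]=[6, 6]
Event 7: SEND 1->0: VV[1][1]++ -> VV[1]=[6, 7], msg_vec=[6, 7]; VV[0]=max(VV[0],msg_vec) then VV[0][0]++ -> VV[0]=[7, 7]
Event 8: LOCAL 1: VV[1][1]++ -> VV[1]=[6, 8]
Event 9: SEND 1->0: VV[1][1]++ -> VV[1]=[6, 9], msg_vec=[6, 9]; VV[0]=max(VV[0],msg_vec) then VV[0][0]++ -> VV[0]=[8, 9]
Final vectors: VV[0]=[8, 9]; VV[1]=[6, 9]

Answer: 8 9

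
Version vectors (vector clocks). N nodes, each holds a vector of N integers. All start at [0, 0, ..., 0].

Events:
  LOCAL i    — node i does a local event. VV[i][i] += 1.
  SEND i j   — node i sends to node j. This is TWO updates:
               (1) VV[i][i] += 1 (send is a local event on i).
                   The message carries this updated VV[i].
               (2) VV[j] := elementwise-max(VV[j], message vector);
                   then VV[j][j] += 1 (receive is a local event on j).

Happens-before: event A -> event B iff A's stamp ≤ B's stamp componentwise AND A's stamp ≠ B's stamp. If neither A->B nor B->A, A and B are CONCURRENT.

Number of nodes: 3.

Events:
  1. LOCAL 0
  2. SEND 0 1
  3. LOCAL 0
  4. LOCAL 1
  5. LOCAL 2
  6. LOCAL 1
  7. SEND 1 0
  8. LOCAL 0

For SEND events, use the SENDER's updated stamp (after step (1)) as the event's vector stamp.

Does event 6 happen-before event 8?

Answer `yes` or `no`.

Initial: VV[0]=[0, 0, 0]
Initial: VV[1]=[0, 0, 0]
Initial: VV[2]=[0, 0, 0]
Event 1: LOCAL 0: VV[0][0]++ -> VV[0]=[1, 0, 0]
Event 2: SEND 0->1: VV[0][0]++ -> VV[0]=[2, 0, 0], msg_vec=[2, 0, 0]; VV[1]=max(VV[1],msg_vec) then VV[1][1]++ -> VV[1]=[2, 1, 0]
Event 3: LOCAL 0: VV[0][0]++ -> VV[0]=[3, 0, 0]
Event 4: LOCAL 1: VV[1][1]++ -> VV[1]=[2, 2, 0]
Event 5: LOCAL 2: VV[2][2]++ -> VV[2]=[0, 0, 1]
Event 6: LOCAL 1: VV[1][1]++ -> VV[1]=[2, 3, 0]
Event 7: SEND 1->0: VV[1][1]++ -> VV[1]=[2, 4, 0], msg_vec=[2, 4, 0]; VV[0]=max(VV[0],msg_vec) then VV[0][0]++ -> VV[0]=[4, 4, 0]
Event 8: LOCAL 0: VV[0][0]++ -> VV[0]=[5, 4, 0]
Event 6 stamp: [2, 3, 0]
Event 8 stamp: [5, 4, 0]
[2, 3, 0] <= [5, 4, 0]? True. Equal? False. Happens-before: True

Answer: yes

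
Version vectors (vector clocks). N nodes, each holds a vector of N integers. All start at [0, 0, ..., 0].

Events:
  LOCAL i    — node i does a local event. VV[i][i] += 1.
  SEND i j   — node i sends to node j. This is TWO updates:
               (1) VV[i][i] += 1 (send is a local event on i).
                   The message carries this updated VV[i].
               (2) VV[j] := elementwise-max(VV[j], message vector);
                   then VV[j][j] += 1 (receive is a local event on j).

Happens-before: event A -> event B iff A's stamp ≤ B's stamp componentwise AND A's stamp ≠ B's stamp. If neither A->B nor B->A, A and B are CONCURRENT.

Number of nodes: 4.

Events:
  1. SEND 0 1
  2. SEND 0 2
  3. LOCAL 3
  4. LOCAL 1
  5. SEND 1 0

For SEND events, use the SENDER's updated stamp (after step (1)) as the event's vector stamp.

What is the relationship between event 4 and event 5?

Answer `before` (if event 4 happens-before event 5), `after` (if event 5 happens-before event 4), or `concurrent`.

Initial: VV[0]=[0, 0, 0, 0]
Initial: VV[1]=[0, 0, 0, 0]
Initial: VV[2]=[0, 0, 0, 0]
Initial: VV[3]=[0, 0, 0, 0]
Event 1: SEND 0->1: VV[0][0]++ -> VV[0]=[1, 0, 0, 0], msg_vec=[1, 0, 0, 0]; VV[1]=max(VV[1],msg_vec) then VV[1][1]++ -> VV[1]=[1, 1, 0, 0]
Event 2: SEND 0->2: VV[0][0]++ -> VV[0]=[2, 0, 0, 0], msg_vec=[2, 0, 0, 0]; VV[2]=max(VV[2],msg_vec) then VV[2][2]++ -> VV[2]=[2, 0, 1, 0]
Event 3: LOCAL 3: VV[3][3]++ -> VV[3]=[0, 0, 0, 1]
Event 4: LOCAL 1: VV[1][1]++ -> VV[1]=[1, 2, 0, 0]
Event 5: SEND 1->0: VV[1][1]++ -> VV[1]=[1, 3, 0, 0], msg_vec=[1, 3, 0, 0]; VV[0]=max(VV[0],msg_vec) then VV[0][0]++ -> VV[0]=[3, 3, 0, 0]
Event 4 stamp: [1, 2, 0, 0]
Event 5 stamp: [1, 3, 0, 0]
[1, 2, 0, 0] <= [1, 3, 0, 0]? True
[1, 3, 0, 0] <= [1, 2, 0, 0]? False
Relation: before

Answer: before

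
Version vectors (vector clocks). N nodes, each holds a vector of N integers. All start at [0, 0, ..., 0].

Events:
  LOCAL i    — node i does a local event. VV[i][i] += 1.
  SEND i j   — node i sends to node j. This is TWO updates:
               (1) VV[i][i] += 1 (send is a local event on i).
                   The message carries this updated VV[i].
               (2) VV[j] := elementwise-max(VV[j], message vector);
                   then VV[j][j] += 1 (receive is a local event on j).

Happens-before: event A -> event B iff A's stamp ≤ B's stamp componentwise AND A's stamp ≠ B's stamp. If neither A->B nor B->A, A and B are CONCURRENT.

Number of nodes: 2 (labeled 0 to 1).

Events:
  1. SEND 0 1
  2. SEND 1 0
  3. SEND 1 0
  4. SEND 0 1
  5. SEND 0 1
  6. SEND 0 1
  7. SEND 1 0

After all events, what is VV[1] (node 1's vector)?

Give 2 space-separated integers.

Initial: VV[0]=[0, 0]
Initial: VV[1]=[0, 0]
Event 1: SEND 0->1: VV[0][0]++ -> VV[0]=[1, 0], msg_vec=[1, 0]; VV[1]=max(VV[1],msg_vec) then VV[1][1]++ -> VV[1]=[1, 1]
Event 2: SEND 1->0: VV[1][1]++ -> VV[1]=[1, 2], msg_vec=[1, 2]; VV[0]=max(VV[0],msg_vec) then VV[0][0]++ -> VV[0]=[2, 2]
Event 3: SEND 1->0: VV[1][1]++ -> VV[1]=[1, 3], msg_vec=[1, 3]; VV[0]=max(VV[0],msg_vec) then VV[0][0]++ -> VV[0]=[3, 3]
Event 4: SEND 0->1: VV[0][0]++ -> VV[0]=[4, 3], msg_vec=[4, 3]; VV[1]=max(VV[1],msg_vec) then VV[1][1]++ -> VV[1]=[4, 4]
Event 5: SEND 0->1: VV[0][0]++ -> VV[0]=[5, 3], msg_vec=[5, 3]; VV[1]=max(VV[1],msg_vec) then VV[1][1]++ -> VV[1]=[5, 5]
Event 6: SEND 0->1: VV[0][0]++ -> VV[0]=[6, 3], msg_vec=[6, 3]; VV[1]=max(VV[1],msg_vec) then VV[1][1]++ -> VV[1]=[6, 6]
Event 7: SEND 1->0: VV[1][1]++ -> VV[1]=[6, 7], msg_vec=[6, 7]; VV[0]=max(VV[0],msg_vec) then VV[0][0]++ -> VV[0]=[7, 7]
Final vectors: VV[0]=[7, 7]; VV[1]=[6, 7]

Answer: 6 7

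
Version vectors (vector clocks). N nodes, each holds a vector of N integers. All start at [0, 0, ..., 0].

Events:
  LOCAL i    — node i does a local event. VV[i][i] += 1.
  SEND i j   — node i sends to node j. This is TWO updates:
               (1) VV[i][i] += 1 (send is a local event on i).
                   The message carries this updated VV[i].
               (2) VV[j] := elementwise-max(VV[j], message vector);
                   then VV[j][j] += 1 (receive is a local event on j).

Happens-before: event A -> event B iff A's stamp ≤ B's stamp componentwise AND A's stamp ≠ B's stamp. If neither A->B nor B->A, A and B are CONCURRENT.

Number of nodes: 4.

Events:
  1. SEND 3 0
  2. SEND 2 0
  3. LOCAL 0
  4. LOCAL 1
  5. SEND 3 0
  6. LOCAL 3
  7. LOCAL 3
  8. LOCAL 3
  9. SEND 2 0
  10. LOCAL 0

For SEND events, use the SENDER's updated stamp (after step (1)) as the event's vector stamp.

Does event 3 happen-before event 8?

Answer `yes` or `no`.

Initial: VV[0]=[0, 0, 0, 0]
Initial: VV[1]=[0, 0, 0, 0]
Initial: VV[2]=[0, 0, 0, 0]
Initial: VV[3]=[0, 0, 0, 0]
Event 1: SEND 3->0: VV[3][3]++ -> VV[3]=[0, 0, 0, 1], msg_vec=[0, 0, 0, 1]; VV[0]=max(VV[0],msg_vec) then VV[0][0]++ -> VV[0]=[1, 0, 0, 1]
Event 2: SEND 2->0: VV[2][2]++ -> VV[2]=[0, 0, 1, 0], msg_vec=[0, 0, 1, 0]; VV[0]=max(VV[0],msg_vec) then VV[0][0]++ -> VV[0]=[2, 0, 1, 1]
Event 3: LOCAL 0: VV[0][0]++ -> VV[0]=[3, 0, 1, 1]
Event 4: LOCAL 1: VV[1][1]++ -> VV[1]=[0, 1, 0, 0]
Event 5: SEND 3->0: VV[3][3]++ -> VV[3]=[0, 0, 0, 2], msg_vec=[0, 0, 0, 2]; VV[0]=max(VV[0],msg_vec) then VV[0][0]++ -> VV[0]=[4, 0, 1, 2]
Event 6: LOCAL 3: VV[3][3]++ -> VV[3]=[0, 0, 0, 3]
Event 7: LOCAL 3: VV[3][3]++ -> VV[3]=[0, 0, 0, 4]
Event 8: LOCAL 3: VV[3][3]++ -> VV[3]=[0, 0, 0, 5]
Event 9: SEND 2->0: VV[2][2]++ -> VV[2]=[0, 0, 2, 0], msg_vec=[0, 0, 2, 0]; VV[0]=max(VV[0],msg_vec) then VV[0][0]++ -> VV[0]=[5, 0, 2, 2]
Event 10: LOCAL 0: VV[0][0]++ -> VV[0]=[6, 0, 2, 2]
Event 3 stamp: [3, 0, 1, 1]
Event 8 stamp: [0, 0, 0, 5]
[3, 0, 1, 1] <= [0, 0, 0, 5]? False. Equal? False. Happens-before: False

Answer: no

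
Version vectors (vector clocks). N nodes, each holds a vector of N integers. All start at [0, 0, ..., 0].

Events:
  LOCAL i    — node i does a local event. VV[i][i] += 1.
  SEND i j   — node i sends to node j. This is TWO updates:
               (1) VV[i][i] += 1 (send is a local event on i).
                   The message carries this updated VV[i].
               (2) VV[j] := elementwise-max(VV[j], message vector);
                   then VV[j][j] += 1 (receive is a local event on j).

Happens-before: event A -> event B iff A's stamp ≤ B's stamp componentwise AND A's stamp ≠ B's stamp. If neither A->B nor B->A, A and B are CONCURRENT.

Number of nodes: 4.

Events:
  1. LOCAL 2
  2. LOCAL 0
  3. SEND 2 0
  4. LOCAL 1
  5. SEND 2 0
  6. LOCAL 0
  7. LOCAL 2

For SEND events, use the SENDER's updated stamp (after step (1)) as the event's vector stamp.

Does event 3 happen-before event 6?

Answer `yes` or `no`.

Answer: yes

Derivation:
Initial: VV[0]=[0, 0, 0, 0]
Initial: VV[1]=[0, 0, 0, 0]
Initial: VV[2]=[0, 0, 0, 0]
Initial: VV[3]=[0, 0, 0, 0]
Event 1: LOCAL 2: VV[2][2]++ -> VV[2]=[0, 0, 1, 0]
Event 2: LOCAL 0: VV[0][0]++ -> VV[0]=[1, 0, 0, 0]
Event 3: SEND 2->0: VV[2][2]++ -> VV[2]=[0, 0, 2, 0], msg_vec=[0, 0, 2, 0]; VV[0]=max(VV[0],msg_vec) then VV[0][0]++ -> VV[0]=[2, 0, 2, 0]
Event 4: LOCAL 1: VV[1][1]++ -> VV[1]=[0, 1, 0, 0]
Event 5: SEND 2->0: VV[2][2]++ -> VV[2]=[0, 0, 3, 0], msg_vec=[0, 0, 3, 0]; VV[0]=max(VV[0],msg_vec) then VV[0][0]++ -> VV[0]=[3, 0, 3, 0]
Event 6: LOCAL 0: VV[0][0]++ -> VV[0]=[4, 0, 3, 0]
Event 7: LOCAL 2: VV[2][2]++ -> VV[2]=[0, 0, 4, 0]
Event 3 stamp: [0, 0, 2, 0]
Event 6 stamp: [4, 0, 3, 0]
[0, 0, 2, 0] <= [4, 0, 3, 0]? True. Equal? False. Happens-before: True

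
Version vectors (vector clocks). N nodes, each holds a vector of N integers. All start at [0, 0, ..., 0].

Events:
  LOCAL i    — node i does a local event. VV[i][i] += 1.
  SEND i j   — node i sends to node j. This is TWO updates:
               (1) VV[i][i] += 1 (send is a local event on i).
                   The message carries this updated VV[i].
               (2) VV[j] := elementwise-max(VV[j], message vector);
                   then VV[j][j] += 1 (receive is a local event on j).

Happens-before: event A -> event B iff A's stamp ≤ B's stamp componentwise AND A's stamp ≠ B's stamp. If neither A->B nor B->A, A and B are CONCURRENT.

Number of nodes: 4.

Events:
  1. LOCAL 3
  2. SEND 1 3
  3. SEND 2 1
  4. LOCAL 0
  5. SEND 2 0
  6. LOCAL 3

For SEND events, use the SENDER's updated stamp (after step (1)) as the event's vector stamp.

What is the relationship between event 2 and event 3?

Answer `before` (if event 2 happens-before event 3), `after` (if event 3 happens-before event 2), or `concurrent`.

Initial: VV[0]=[0, 0, 0, 0]
Initial: VV[1]=[0, 0, 0, 0]
Initial: VV[2]=[0, 0, 0, 0]
Initial: VV[3]=[0, 0, 0, 0]
Event 1: LOCAL 3: VV[3][3]++ -> VV[3]=[0, 0, 0, 1]
Event 2: SEND 1->3: VV[1][1]++ -> VV[1]=[0, 1, 0, 0], msg_vec=[0, 1, 0, 0]; VV[3]=max(VV[3],msg_vec) then VV[3][3]++ -> VV[3]=[0, 1, 0, 2]
Event 3: SEND 2->1: VV[2][2]++ -> VV[2]=[0, 0, 1, 0], msg_vec=[0, 0, 1, 0]; VV[1]=max(VV[1],msg_vec) then VV[1][1]++ -> VV[1]=[0, 2, 1, 0]
Event 4: LOCAL 0: VV[0][0]++ -> VV[0]=[1, 0, 0, 0]
Event 5: SEND 2->0: VV[2][2]++ -> VV[2]=[0, 0, 2, 0], msg_vec=[0, 0, 2, 0]; VV[0]=max(VV[0],msg_vec) then VV[0][0]++ -> VV[0]=[2, 0, 2, 0]
Event 6: LOCAL 3: VV[3][3]++ -> VV[3]=[0, 1, 0, 3]
Event 2 stamp: [0, 1, 0, 0]
Event 3 stamp: [0, 0, 1, 0]
[0, 1, 0, 0] <= [0, 0, 1, 0]? False
[0, 0, 1, 0] <= [0, 1, 0, 0]? False
Relation: concurrent

Answer: concurrent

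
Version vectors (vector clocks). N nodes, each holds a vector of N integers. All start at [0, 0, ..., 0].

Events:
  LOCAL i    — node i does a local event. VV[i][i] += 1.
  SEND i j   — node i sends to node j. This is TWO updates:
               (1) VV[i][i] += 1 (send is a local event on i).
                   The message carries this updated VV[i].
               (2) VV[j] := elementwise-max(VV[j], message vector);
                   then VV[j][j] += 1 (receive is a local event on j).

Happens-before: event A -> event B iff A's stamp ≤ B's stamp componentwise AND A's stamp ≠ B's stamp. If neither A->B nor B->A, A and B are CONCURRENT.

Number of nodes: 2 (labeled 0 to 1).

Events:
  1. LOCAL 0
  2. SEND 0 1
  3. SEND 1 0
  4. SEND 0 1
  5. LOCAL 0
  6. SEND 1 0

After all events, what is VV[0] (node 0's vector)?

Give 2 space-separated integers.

Answer: 6 4

Derivation:
Initial: VV[0]=[0, 0]
Initial: VV[1]=[0, 0]
Event 1: LOCAL 0: VV[0][0]++ -> VV[0]=[1, 0]
Event 2: SEND 0->1: VV[0][0]++ -> VV[0]=[2, 0], msg_vec=[2, 0]; VV[1]=max(VV[1],msg_vec) then VV[1][1]++ -> VV[1]=[2, 1]
Event 3: SEND 1->0: VV[1][1]++ -> VV[1]=[2, 2], msg_vec=[2, 2]; VV[0]=max(VV[0],msg_vec) then VV[0][0]++ -> VV[0]=[3, 2]
Event 4: SEND 0->1: VV[0][0]++ -> VV[0]=[4, 2], msg_vec=[4, 2]; VV[1]=max(VV[1],msg_vec) then VV[1][1]++ -> VV[1]=[4, 3]
Event 5: LOCAL 0: VV[0][0]++ -> VV[0]=[5, 2]
Event 6: SEND 1->0: VV[1][1]++ -> VV[1]=[4, 4], msg_vec=[4, 4]; VV[0]=max(VV[0],msg_vec) then VV[0][0]++ -> VV[0]=[6, 4]
Final vectors: VV[0]=[6, 4]; VV[1]=[4, 4]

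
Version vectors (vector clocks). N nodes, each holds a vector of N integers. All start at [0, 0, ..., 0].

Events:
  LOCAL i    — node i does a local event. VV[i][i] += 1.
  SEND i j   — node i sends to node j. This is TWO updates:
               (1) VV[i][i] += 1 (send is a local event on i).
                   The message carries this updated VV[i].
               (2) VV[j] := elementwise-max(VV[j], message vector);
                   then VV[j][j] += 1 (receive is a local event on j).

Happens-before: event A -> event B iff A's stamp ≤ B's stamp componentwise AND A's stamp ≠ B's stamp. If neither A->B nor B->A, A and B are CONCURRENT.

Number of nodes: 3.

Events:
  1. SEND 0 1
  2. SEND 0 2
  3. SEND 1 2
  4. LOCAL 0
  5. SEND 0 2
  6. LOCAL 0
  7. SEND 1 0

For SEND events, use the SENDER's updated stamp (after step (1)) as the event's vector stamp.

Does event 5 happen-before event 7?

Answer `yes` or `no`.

Initial: VV[0]=[0, 0, 0]
Initial: VV[1]=[0, 0, 0]
Initial: VV[2]=[0, 0, 0]
Event 1: SEND 0->1: VV[0][0]++ -> VV[0]=[1, 0, 0], msg_vec=[1, 0, 0]; VV[1]=max(VV[1],msg_vec) then VV[1][1]++ -> VV[1]=[1, 1, 0]
Event 2: SEND 0->2: VV[0][0]++ -> VV[0]=[2, 0, 0], msg_vec=[2, 0, 0]; VV[2]=max(VV[2],msg_vec) then VV[2][2]++ -> VV[2]=[2, 0, 1]
Event 3: SEND 1->2: VV[1][1]++ -> VV[1]=[1, 2, 0], msg_vec=[1, 2, 0]; VV[2]=max(VV[2],msg_vec) then VV[2][2]++ -> VV[2]=[2, 2, 2]
Event 4: LOCAL 0: VV[0][0]++ -> VV[0]=[3, 0, 0]
Event 5: SEND 0->2: VV[0][0]++ -> VV[0]=[4, 0, 0], msg_vec=[4, 0, 0]; VV[2]=max(VV[2],msg_vec) then VV[2][2]++ -> VV[2]=[4, 2, 3]
Event 6: LOCAL 0: VV[0][0]++ -> VV[0]=[5, 0, 0]
Event 7: SEND 1->0: VV[1][1]++ -> VV[1]=[1, 3, 0], msg_vec=[1, 3, 0]; VV[0]=max(VV[0],msg_vec) then VV[0][0]++ -> VV[0]=[6, 3, 0]
Event 5 stamp: [4, 0, 0]
Event 7 stamp: [1, 3, 0]
[4, 0, 0] <= [1, 3, 0]? False. Equal? False. Happens-before: False

Answer: no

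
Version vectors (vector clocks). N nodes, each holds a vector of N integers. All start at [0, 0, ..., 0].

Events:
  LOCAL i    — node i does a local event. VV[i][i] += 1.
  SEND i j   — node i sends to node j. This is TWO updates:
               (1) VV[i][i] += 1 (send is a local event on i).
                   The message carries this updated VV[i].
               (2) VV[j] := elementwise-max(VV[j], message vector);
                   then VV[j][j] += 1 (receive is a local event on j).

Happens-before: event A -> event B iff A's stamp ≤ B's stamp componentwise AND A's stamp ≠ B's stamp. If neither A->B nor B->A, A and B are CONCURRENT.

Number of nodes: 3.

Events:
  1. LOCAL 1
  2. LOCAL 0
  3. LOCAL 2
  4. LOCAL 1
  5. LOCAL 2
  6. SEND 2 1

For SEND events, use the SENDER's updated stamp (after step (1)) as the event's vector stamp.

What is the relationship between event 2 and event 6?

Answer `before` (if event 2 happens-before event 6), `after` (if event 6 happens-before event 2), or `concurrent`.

Initial: VV[0]=[0, 0, 0]
Initial: VV[1]=[0, 0, 0]
Initial: VV[2]=[0, 0, 0]
Event 1: LOCAL 1: VV[1][1]++ -> VV[1]=[0, 1, 0]
Event 2: LOCAL 0: VV[0][0]++ -> VV[0]=[1, 0, 0]
Event 3: LOCAL 2: VV[2][2]++ -> VV[2]=[0, 0, 1]
Event 4: LOCAL 1: VV[1][1]++ -> VV[1]=[0, 2, 0]
Event 5: LOCAL 2: VV[2][2]++ -> VV[2]=[0, 0, 2]
Event 6: SEND 2->1: VV[2][2]++ -> VV[2]=[0, 0, 3], msg_vec=[0, 0, 3]; VV[1]=max(VV[1],msg_vec) then VV[1][1]++ -> VV[1]=[0, 3, 3]
Event 2 stamp: [1, 0, 0]
Event 6 stamp: [0, 0, 3]
[1, 0, 0] <= [0, 0, 3]? False
[0, 0, 3] <= [1, 0, 0]? False
Relation: concurrent

Answer: concurrent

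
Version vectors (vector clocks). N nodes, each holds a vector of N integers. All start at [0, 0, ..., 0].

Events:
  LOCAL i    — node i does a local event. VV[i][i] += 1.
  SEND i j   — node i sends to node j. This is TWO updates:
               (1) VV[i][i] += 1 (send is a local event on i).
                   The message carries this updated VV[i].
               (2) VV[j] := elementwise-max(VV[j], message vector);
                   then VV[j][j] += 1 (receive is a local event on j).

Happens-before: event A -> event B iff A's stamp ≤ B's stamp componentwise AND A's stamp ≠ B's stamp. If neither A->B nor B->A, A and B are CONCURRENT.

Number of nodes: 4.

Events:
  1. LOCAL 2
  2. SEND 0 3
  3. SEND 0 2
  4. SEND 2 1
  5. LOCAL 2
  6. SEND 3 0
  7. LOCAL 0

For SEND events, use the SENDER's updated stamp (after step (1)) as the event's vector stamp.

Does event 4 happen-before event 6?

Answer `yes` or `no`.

Initial: VV[0]=[0, 0, 0, 0]
Initial: VV[1]=[0, 0, 0, 0]
Initial: VV[2]=[0, 0, 0, 0]
Initial: VV[3]=[0, 0, 0, 0]
Event 1: LOCAL 2: VV[2][2]++ -> VV[2]=[0, 0, 1, 0]
Event 2: SEND 0->3: VV[0][0]++ -> VV[0]=[1, 0, 0, 0], msg_vec=[1, 0, 0, 0]; VV[3]=max(VV[3],msg_vec) then VV[3][3]++ -> VV[3]=[1, 0, 0, 1]
Event 3: SEND 0->2: VV[0][0]++ -> VV[0]=[2, 0, 0, 0], msg_vec=[2, 0, 0, 0]; VV[2]=max(VV[2],msg_vec) then VV[2][2]++ -> VV[2]=[2, 0, 2, 0]
Event 4: SEND 2->1: VV[2][2]++ -> VV[2]=[2, 0, 3, 0], msg_vec=[2, 0, 3, 0]; VV[1]=max(VV[1],msg_vec) then VV[1][1]++ -> VV[1]=[2, 1, 3, 0]
Event 5: LOCAL 2: VV[2][2]++ -> VV[2]=[2, 0, 4, 0]
Event 6: SEND 3->0: VV[3][3]++ -> VV[3]=[1, 0, 0, 2], msg_vec=[1, 0, 0, 2]; VV[0]=max(VV[0],msg_vec) then VV[0][0]++ -> VV[0]=[3, 0, 0, 2]
Event 7: LOCAL 0: VV[0][0]++ -> VV[0]=[4, 0, 0, 2]
Event 4 stamp: [2, 0, 3, 0]
Event 6 stamp: [1, 0, 0, 2]
[2, 0, 3, 0] <= [1, 0, 0, 2]? False. Equal? False. Happens-before: False

Answer: no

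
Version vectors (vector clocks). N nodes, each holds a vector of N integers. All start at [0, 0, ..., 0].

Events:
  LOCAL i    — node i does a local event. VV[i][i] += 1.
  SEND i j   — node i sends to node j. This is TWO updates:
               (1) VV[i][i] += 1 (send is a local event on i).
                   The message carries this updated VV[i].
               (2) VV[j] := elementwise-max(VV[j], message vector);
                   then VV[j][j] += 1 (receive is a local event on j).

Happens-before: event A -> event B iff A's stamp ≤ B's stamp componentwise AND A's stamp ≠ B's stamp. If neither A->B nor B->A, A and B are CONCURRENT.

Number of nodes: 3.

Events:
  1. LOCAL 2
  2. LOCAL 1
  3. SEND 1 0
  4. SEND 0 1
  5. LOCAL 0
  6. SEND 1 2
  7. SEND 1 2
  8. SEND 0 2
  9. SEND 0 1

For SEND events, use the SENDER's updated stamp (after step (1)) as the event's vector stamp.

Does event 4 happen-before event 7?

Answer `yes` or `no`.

Answer: yes

Derivation:
Initial: VV[0]=[0, 0, 0]
Initial: VV[1]=[0, 0, 0]
Initial: VV[2]=[0, 0, 0]
Event 1: LOCAL 2: VV[2][2]++ -> VV[2]=[0, 0, 1]
Event 2: LOCAL 1: VV[1][1]++ -> VV[1]=[0, 1, 0]
Event 3: SEND 1->0: VV[1][1]++ -> VV[1]=[0, 2, 0], msg_vec=[0, 2, 0]; VV[0]=max(VV[0],msg_vec) then VV[0][0]++ -> VV[0]=[1, 2, 0]
Event 4: SEND 0->1: VV[0][0]++ -> VV[0]=[2, 2, 0], msg_vec=[2, 2, 0]; VV[1]=max(VV[1],msg_vec) then VV[1][1]++ -> VV[1]=[2, 3, 0]
Event 5: LOCAL 0: VV[0][0]++ -> VV[0]=[3, 2, 0]
Event 6: SEND 1->2: VV[1][1]++ -> VV[1]=[2, 4, 0], msg_vec=[2, 4, 0]; VV[2]=max(VV[2],msg_vec) then VV[2][2]++ -> VV[2]=[2, 4, 2]
Event 7: SEND 1->2: VV[1][1]++ -> VV[1]=[2, 5, 0], msg_vec=[2, 5, 0]; VV[2]=max(VV[2],msg_vec) then VV[2][2]++ -> VV[2]=[2, 5, 3]
Event 8: SEND 0->2: VV[0][0]++ -> VV[0]=[4, 2, 0], msg_vec=[4, 2, 0]; VV[2]=max(VV[2],msg_vec) then VV[2][2]++ -> VV[2]=[4, 5, 4]
Event 9: SEND 0->1: VV[0][0]++ -> VV[0]=[5, 2, 0], msg_vec=[5, 2, 0]; VV[1]=max(VV[1],msg_vec) then VV[1][1]++ -> VV[1]=[5, 6, 0]
Event 4 stamp: [2, 2, 0]
Event 7 stamp: [2, 5, 0]
[2, 2, 0] <= [2, 5, 0]? True. Equal? False. Happens-before: True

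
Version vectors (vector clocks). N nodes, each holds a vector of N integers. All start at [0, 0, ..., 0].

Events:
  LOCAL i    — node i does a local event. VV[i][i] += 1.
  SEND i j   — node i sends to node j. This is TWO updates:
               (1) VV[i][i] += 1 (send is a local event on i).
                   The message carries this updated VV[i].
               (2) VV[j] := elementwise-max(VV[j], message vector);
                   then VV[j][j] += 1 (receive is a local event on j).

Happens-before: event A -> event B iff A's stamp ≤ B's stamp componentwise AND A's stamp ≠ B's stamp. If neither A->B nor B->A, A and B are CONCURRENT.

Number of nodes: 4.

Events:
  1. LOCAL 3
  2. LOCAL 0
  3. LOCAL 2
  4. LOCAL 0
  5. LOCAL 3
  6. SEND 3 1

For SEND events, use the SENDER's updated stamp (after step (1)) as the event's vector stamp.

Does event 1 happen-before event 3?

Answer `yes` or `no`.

Answer: no

Derivation:
Initial: VV[0]=[0, 0, 0, 0]
Initial: VV[1]=[0, 0, 0, 0]
Initial: VV[2]=[0, 0, 0, 0]
Initial: VV[3]=[0, 0, 0, 0]
Event 1: LOCAL 3: VV[3][3]++ -> VV[3]=[0, 0, 0, 1]
Event 2: LOCAL 0: VV[0][0]++ -> VV[0]=[1, 0, 0, 0]
Event 3: LOCAL 2: VV[2][2]++ -> VV[2]=[0, 0, 1, 0]
Event 4: LOCAL 0: VV[0][0]++ -> VV[0]=[2, 0, 0, 0]
Event 5: LOCAL 3: VV[3][3]++ -> VV[3]=[0, 0, 0, 2]
Event 6: SEND 3->1: VV[3][3]++ -> VV[3]=[0, 0, 0, 3], msg_vec=[0, 0, 0, 3]; VV[1]=max(VV[1],msg_vec) then VV[1][1]++ -> VV[1]=[0, 1, 0, 3]
Event 1 stamp: [0, 0, 0, 1]
Event 3 stamp: [0, 0, 1, 0]
[0, 0, 0, 1] <= [0, 0, 1, 0]? False. Equal? False. Happens-before: False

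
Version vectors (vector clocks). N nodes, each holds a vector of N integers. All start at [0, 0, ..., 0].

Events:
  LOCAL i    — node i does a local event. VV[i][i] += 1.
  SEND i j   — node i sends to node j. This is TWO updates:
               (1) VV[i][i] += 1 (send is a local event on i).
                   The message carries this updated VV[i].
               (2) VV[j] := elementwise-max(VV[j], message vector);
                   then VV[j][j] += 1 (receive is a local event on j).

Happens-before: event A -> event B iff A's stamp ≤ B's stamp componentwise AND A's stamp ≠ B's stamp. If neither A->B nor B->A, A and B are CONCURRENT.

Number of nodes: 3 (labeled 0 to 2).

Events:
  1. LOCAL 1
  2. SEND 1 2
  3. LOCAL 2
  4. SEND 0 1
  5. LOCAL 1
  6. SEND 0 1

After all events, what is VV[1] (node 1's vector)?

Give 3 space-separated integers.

Answer: 2 5 0

Derivation:
Initial: VV[0]=[0, 0, 0]
Initial: VV[1]=[0, 0, 0]
Initial: VV[2]=[0, 0, 0]
Event 1: LOCAL 1: VV[1][1]++ -> VV[1]=[0, 1, 0]
Event 2: SEND 1->2: VV[1][1]++ -> VV[1]=[0, 2, 0], msg_vec=[0, 2, 0]; VV[2]=max(VV[2],msg_vec) then VV[2][2]++ -> VV[2]=[0, 2, 1]
Event 3: LOCAL 2: VV[2][2]++ -> VV[2]=[0, 2, 2]
Event 4: SEND 0->1: VV[0][0]++ -> VV[0]=[1, 0, 0], msg_vec=[1, 0, 0]; VV[1]=max(VV[1],msg_vec) then VV[1][1]++ -> VV[1]=[1, 3, 0]
Event 5: LOCAL 1: VV[1][1]++ -> VV[1]=[1, 4, 0]
Event 6: SEND 0->1: VV[0][0]++ -> VV[0]=[2, 0, 0], msg_vec=[2, 0, 0]; VV[1]=max(VV[1],msg_vec) then VV[1][1]++ -> VV[1]=[2, 5, 0]
Final vectors: VV[0]=[2, 0, 0]; VV[1]=[2, 5, 0]; VV[2]=[0, 2, 2]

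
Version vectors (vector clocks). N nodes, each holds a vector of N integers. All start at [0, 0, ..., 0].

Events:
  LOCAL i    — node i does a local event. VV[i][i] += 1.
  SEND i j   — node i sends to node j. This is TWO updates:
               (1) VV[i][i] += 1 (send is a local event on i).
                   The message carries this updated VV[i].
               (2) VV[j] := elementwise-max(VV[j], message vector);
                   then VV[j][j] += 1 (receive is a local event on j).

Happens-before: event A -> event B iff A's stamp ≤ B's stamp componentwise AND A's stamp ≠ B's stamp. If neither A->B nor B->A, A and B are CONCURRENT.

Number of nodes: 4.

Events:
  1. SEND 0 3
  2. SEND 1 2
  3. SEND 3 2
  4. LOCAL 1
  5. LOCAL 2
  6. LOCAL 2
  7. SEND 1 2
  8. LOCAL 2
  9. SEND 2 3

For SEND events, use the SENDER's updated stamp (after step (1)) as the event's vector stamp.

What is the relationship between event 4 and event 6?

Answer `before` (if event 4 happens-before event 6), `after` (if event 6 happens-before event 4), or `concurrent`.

Answer: concurrent

Derivation:
Initial: VV[0]=[0, 0, 0, 0]
Initial: VV[1]=[0, 0, 0, 0]
Initial: VV[2]=[0, 0, 0, 0]
Initial: VV[3]=[0, 0, 0, 0]
Event 1: SEND 0->3: VV[0][0]++ -> VV[0]=[1, 0, 0, 0], msg_vec=[1, 0, 0, 0]; VV[3]=max(VV[3],msg_vec) then VV[3][3]++ -> VV[3]=[1, 0, 0, 1]
Event 2: SEND 1->2: VV[1][1]++ -> VV[1]=[0, 1, 0, 0], msg_vec=[0, 1, 0, 0]; VV[2]=max(VV[2],msg_vec) then VV[2][2]++ -> VV[2]=[0, 1, 1, 0]
Event 3: SEND 3->2: VV[3][3]++ -> VV[3]=[1, 0, 0, 2], msg_vec=[1, 0, 0, 2]; VV[2]=max(VV[2],msg_vec) then VV[2][2]++ -> VV[2]=[1, 1, 2, 2]
Event 4: LOCAL 1: VV[1][1]++ -> VV[1]=[0, 2, 0, 0]
Event 5: LOCAL 2: VV[2][2]++ -> VV[2]=[1, 1, 3, 2]
Event 6: LOCAL 2: VV[2][2]++ -> VV[2]=[1, 1, 4, 2]
Event 7: SEND 1->2: VV[1][1]++ -> VV[1]=[0, 3, 0, 0], msg_vec=[0, 3, 0, 0]; VV[2]=max(VV[2],msg_vec) then VV[2][2]++ -> VV[2]=[1, 3, 5, 2]
Event 8: LOCAL 2: VV[2][2]++ -> VV[2]=[1, 3, 6, 2]
Event 9: SEND 2->3: VV[2][2]++ -> VV[2]=[1, 3, 7, 2], msg_vec=[1, 3, 7, 2]; VV[3]=max(VV[3],msg_vec) then VV[3][3]++ -> VV[3]=[1, 3, 7, 3]
Event 4 stamp: [0, 2, 0, 0]
Event 6 stamp: [1, 1, 4, 2]
[0, 2, 0, 0] <= [1, 1, 4, 2]? False
[1, 1, 4, 2] <= [0, 2, 0, 0]? False
Relation: concurrent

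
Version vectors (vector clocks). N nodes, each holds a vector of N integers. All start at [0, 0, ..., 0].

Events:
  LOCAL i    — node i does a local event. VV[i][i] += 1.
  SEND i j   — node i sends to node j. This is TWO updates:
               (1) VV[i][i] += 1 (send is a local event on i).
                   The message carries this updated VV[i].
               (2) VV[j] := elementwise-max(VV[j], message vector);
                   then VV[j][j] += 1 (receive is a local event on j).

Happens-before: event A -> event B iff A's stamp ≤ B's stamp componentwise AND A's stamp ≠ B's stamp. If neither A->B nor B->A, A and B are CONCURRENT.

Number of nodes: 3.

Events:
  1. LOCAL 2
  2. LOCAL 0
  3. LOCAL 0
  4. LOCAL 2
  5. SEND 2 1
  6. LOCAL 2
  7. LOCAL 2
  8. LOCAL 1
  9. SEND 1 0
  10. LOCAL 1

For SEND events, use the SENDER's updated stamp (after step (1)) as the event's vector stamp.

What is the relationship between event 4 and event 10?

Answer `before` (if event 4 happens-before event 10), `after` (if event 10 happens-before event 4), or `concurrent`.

Initial: VV[0]=[0, 0, 0]
Initial: VV[1]=[0, 0, 0]
Initial: VV[2]=[0, 0, 0]
Event 1: LOCAL 2: VV[2][2]++ -> VV[2]=[0, 0, 1]
Event 2: LOCAL 0: VV[0][0]++ -> VV[0]=[1, 0, 0]
Event 3: LOCAL 0: VV[0][0]++ -> VV[0]=[2, 0, 0]
Event 4: LOCAL 2: VV[2][2]++ -> VV[2]=[0, 0, 2]
Event 5: SEND 2->1: VV[2][2]++ -> VV[2]=[0, 0, 3], msg_vec=[0, 0, 3]; VV[1]=max(VV[1],msg_vec) then VV[1][1]++ -> VV[1]=[0, 1, 3]
Event 6: LOCAL 2: VV[2][2]++ -> VV[2]=[0, 0, 4]
Event 7: LOCAL 2: VV[2][2]++ -> VV[2]=[0, 0, 5]
Event 8: LOCAL 1: VV[1][1]++ -> VV[1]=[0, 2, 3]
Event 9: SEND 1->0: VV[1][1]++ -> VV[1]=[0, 3, 3], msg_vec=[0, 3, 3]; VV[0]=max(VV[0],msg_vec) then VV[0][0]++ -> VV[0]=[3, 3, 3]
Event 10: LOCAL 1: VV[1][1]++ -> VV[1]=[0, 4, 3]
Event 4 stamp: [0, 0, 2]
Event 10 stamp: [0, 4, 3]
[0, 0, 2] <= [0, 4, 3]? True
[0, 4, 3] <= [0, 0, 2]? False
Relation: before

Answer: before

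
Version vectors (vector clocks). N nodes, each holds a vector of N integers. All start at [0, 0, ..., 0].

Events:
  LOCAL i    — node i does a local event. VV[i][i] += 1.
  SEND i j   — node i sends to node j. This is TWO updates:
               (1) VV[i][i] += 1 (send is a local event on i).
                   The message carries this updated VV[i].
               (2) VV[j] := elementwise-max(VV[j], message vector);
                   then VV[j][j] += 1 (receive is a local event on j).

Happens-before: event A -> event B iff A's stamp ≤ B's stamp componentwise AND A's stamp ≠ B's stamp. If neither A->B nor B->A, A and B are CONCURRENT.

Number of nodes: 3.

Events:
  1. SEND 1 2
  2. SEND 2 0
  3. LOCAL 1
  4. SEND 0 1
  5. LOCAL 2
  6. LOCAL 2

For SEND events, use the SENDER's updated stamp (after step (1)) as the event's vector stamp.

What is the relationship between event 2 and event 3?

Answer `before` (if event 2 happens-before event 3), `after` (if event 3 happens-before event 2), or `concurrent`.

Initial: VV[0]=[0, 0, 0]
Initial: VV[1]=[0, 0, 0]
Initial: VV[2]=[0, 0, 0]
Event 1: SEND 1->2: VV[1][1]++ -> VV[1]=[0, 1, 0], msg_vec=[0, 1, 0]; VV[2]=max(VV[2],msg_vec) then VV[2][2]++ -> VV[2]=[0, 1, 1]
Event 2: SEND 2->0: VV[2][2]++ -> VV[2]=[0, 1, 2], msg_vec=[0, 1, 2]; VV[0]=max(VV[0],msg_vec) then VV[0][0]++ -> VV[0]=[1, 1, 2]
Event 3: LOCAL 1: VV[1][1]++ -> VV[1]=[0, 2, 0]
Event 4: SEND 0->1: VV[0][0]++ -> VV[0]=[2, 1, 2], msg_vec=[2, 1, 2]; VV[1]=max(VV[1],msg_vec) then VV[1][1]++ -> VV[1]=[2, 3, 2]
Event 5: LOCAL 2: VV[2][2]++ -> VV[2]=[0, 1, 3]
Event 6: LOCAL 2: VV[2][2]++ -> VV[2]=[0, 1, 4]
Event 2 stamp: [0, 1, 2]
Event 3 stamp: [0, 2, 0]
[0, 1, 2] <= [0, 2, 0]? False
[0, 2, 0] <= [0, 1, 2]? False
Relation: concurrent

Answer: concurrent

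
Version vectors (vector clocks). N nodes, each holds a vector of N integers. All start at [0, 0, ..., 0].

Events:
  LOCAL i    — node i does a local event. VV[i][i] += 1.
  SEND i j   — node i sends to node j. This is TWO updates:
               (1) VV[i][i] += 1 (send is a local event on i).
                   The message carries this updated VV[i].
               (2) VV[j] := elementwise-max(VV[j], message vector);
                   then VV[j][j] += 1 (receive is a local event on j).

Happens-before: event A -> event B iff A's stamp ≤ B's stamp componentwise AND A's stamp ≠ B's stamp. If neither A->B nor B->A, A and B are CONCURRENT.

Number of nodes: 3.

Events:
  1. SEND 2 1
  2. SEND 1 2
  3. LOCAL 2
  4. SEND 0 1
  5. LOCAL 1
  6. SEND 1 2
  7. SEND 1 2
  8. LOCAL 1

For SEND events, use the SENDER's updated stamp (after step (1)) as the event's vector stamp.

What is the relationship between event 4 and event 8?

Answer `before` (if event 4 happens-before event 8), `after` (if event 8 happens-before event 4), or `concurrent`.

Answer: before

Derivation:
Initial: VV[0]=[0, 0, 0]
Initial: VV[1]=[0, 0, 0]
Initial: VV[2]=[0, 0, 0]
Event 1: SEND 2->1: VV[2][2]++ -> VV[2]=[0, 0, 1], msg_vec=[0, 0, 1]; VV[1]=max(VV[1],msg_vec) then VV[1][1]++ -> VV[1]=[0, 1, 1]
Event 2: SEND 1->2: VV[1][1]++ -> VV[1]=[0, 2, 1], msg_vec=[0, 2, 1]; VV[2]=max(VV[2],msg_vec) then VV[2][2]++ -> VV[2]=[0, 2, 2]
Event 3: LOCAL 2: VV[2][2]++ -> VV[2]=[0, 2, 3]
Event 4: SEND 0->1: VV[0][0]++ -> VV[0]=[1, 0, 0], msg_vec=[1, 0, 0]; VV[1]=max(VV[1],msg_vec) then VV[1][1]++ -> VV[1]=[1, 3, 1]
Event 5: LOCAL 1: VV[1][1]++ -> VV[1]=[1, 4, 1]
Event 6: SEND 1->2: VV[1][1]++ -> VV[1]=[1, 5, 1], msg_vec=[1, 5, 1]; VV[2]=max(VV[2],msg_vec) then VV[2][2]++ -> VV[2]=[1, 5, 4]
Event 7: SEND 1->2: VV[1][1]++ -> VV[1]=[1, 6, 1], msg_vec=[1, 6, 1]; VV[2]=max(VV[2],msg_vec) then VV[2][2]++ -> VV[2]=[1, 6, 5]
Event 8: LOCAL 1: VV[1][1]++ -> VV[1]=[1, 7, 1]
Event 4 stamp: [1, 0, 0]
Event 8 stamp: [1, 7, 1]
[1, 0, 0] <= [1, 7, 1]? True
[1, 7, 1] <= [1, 0, 0]? False
Relation: before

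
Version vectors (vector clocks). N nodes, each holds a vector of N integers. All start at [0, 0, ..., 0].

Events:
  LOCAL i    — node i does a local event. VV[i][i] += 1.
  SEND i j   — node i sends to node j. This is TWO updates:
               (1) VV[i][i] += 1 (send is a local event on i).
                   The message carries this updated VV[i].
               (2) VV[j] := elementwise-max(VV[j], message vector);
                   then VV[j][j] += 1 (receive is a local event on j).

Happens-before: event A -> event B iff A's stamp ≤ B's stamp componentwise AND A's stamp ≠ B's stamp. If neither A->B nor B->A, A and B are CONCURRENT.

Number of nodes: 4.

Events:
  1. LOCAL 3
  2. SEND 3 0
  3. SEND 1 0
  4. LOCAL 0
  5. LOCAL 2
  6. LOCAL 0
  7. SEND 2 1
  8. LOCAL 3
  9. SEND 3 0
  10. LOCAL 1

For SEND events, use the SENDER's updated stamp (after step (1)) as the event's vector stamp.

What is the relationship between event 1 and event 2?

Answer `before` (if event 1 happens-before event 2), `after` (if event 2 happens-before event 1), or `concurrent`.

Answer: before

Derivation:
Initial: VV[0]=[0, 0, 0, 0]
Initial: VV[1]=[0, 0, 0, 0]
Initial: VV[2]=[0, 0, 0, 0]
Initial: VV[3]=[0, 0, 0, 0]
Event 1: LOCAL 3: VV[3][3]++ -> VV[3]=[0, 0, 0, 1]
Event 2: SEND 3->0: VV[3][3]++ -> VV[3]=[0, 0, 0, 2], msg_vec=[0, 0, 0, 2]; VV[0]=max(VV[0],msg_vec) then VV[0][0]++ -> VV[0]=[1, 0, 0, 2]
Event 3: SEND 1->0: VV[1][1]++ -> VV[1]=[0, 1, 0, 0], msg_vec=[0, 1, 0, 0]; VV[0]=max(VV[0],msg_vec) then VV[0][0]++ -> VV[0]=[2, 1, 0, 2]
Event 4: LOCAL 0: VV[0][0]++ -> VV[0]=[3, 1, 0, 2]
Event 5: LOCAL 2: VV[2][2]++ -> VV[2]=[0, 0, 1, 0]
Event 6: LOCAL 0: VV[0][0]++ -> VV[0]=[4, 1, 0, 2]
Event 7: SEND 2->1: VV[2][2]++ -> VV[2]=[0, 0, 2, 0], msg_vec=[0, 0, 2, 0]; VV[1]=max(VV[1],msg_vec) then VV[1][1]++ -> VV[1]=[0, 2, 2, 0]
Event 8: LOCAL 3: VV[3][3]++ -> VV[3]=[0, 0, 0, 3]
Event 9: SEND 3->0: VV[3][3]++ -> VV[3]=[0, 0, 0, 4], msg_vec=[0, 0, 0, 4]; VV[0]=max(VV[0],msg_vec) then VV[0][0]++ -> VV[0]=[5, 1, 0, 4]
Event 10: LOCAL 1: VV[1][1]++ -> VV[1]=[0, 3, 2, 0]
Event 1 stamp: [0, 0, 0, 1]
Event 2 stamp: [0, 0, 0, 2]
[0, 0, 0, 1] <= [0, 0, 0, 2]? True
[0, 0, 0, 2] <= [0, 0, 0, 1]? False
Relation: before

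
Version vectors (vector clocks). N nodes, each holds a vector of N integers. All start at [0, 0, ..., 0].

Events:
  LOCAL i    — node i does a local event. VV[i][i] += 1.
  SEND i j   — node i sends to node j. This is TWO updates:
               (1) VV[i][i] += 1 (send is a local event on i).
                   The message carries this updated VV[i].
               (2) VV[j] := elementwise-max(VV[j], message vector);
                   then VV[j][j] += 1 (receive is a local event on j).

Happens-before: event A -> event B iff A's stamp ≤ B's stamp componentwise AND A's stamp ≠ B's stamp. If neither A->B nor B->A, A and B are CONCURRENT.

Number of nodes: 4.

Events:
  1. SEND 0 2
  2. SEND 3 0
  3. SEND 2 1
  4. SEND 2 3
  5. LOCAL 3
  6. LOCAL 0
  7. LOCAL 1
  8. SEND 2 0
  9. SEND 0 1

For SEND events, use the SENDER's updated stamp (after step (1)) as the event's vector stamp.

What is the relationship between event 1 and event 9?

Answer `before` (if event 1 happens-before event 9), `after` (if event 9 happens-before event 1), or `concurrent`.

Initial: VV[0]=[0, 0, 0, 0]
Initial: VV[1]=[0, 0, 0, 0]
Initial: VV[2]=[0, 0, 0, 0]
Initial: VV[3]=[0, 0, 0, 0]
Event 1: SEND 0->2: VV[0][0]++ -> VV[0]=[1, 0, 0, 0], msg_vec=[1, 0, 0, 0]; VV[2]=max(VV[2],msg_vec) then VV[2][2]++ -> VV[2]=[1, 0, 1, 0]
Event 2: SEND 3->0: VV[3][3]++ -> VV[3]=[0, 0, 0, 1], msg_vec=[0, 0, 0, 1]; VV[0]=max(VV[0],msg_vec) then VV[0][0]++ -> VV[0]=[2, 0, 0, 1]
Event 3: SEND 2->1: VV[2][2]++ -> VV[2]=[1, 0, 2, 0], msg_vec=[1, 0, 2, 0]; VV[1]=max(VV[1],msg_vec) then VV[1][1]++ -> VV[1]=[1, 1, 2, 0]
Event 4: SEND 2->3: VV[2][2]++ -> VV[2]=[1, 0, 3, 0], msg_vec=[1, 0, 3, 0]; VV[3]=max(VV[3],msg_vec) then VV[3][3]++ -> VV[3]=[1, 0, 3, 2]
Event 5: LOCAL 3: VV[3][3]++ -> VV[3]=[1, 0, 3, 3]
Event 6: LOCAL 0: VV[0][0]++ -> VV[0]=[3, 0, 0, 1]
Event 7: LOCAL 1: VV[1][1]++ -> VV[1]=[1, 2, 2, 0]
Event 8: SEND 2->0: VV[2][2]++ -> VV[2]=[1, 0, 4, 0], msg_vec=[1, 0, 4, 0]; VV[0]=max(VV[0],msg_vec) then VV[0][0]++ -> VV[0]=[4, 0, 4, 1]
Event 9: SEND 0->1: VV[0][0]++ -> VV[0]=[5, 0, 4, 1], msg_vec=[5, 0, 4, 1]; VV[1]=max(VV[1],msg_vec) then VV[1][1]++ -> VV[1]=[5, 3, 4, 1]
Event 1 stamp: [1, 0, 0, 0]
Event 9 stamp: [5, 0, 4, 1]
[1, 0, 0, 0] <= [5, 0, 4, 1]? True
[5, 0, 4, 1] <= [1, 0, 0, 0]? False
Relation: before

Answer: before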